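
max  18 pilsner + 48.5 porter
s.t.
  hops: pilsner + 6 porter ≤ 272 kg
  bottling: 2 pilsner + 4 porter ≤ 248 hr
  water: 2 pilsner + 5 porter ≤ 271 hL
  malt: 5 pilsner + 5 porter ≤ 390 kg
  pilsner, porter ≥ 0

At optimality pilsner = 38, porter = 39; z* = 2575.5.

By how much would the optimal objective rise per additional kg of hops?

Binding: hops and water. Non-binding: bottling (16 unused), malt (5 unused).
Slack constraints have shadow price 0 (complementary slackness).
The binding rows give the dual system: 1·y_hops + 2·y_water = 18 and 6·y_hops + 5·y_water = 48.5.
This yields shadow prices y_hops = 1, y_water = 8.5.
Shadow price of hops = 1.

1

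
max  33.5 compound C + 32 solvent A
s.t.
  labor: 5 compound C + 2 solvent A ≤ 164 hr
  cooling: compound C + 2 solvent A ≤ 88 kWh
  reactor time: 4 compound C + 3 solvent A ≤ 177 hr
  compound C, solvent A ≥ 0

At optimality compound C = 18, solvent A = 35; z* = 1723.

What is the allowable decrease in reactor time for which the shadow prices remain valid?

Binding constraints: cooling, reactor time. The basis is B = [[1,2],[4,3]] with det -5.
Per unit decrease in reactor time, x* moves by d = (-0.4, 0.2).
The basis stays optimal until compound C reaches 0; allowable decrease = 45 hr.

45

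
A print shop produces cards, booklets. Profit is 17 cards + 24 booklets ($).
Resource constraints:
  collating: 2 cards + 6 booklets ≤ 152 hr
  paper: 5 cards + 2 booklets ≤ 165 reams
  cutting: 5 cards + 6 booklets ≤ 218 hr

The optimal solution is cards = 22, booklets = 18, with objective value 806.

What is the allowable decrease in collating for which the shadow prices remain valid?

Binding constraints: collating, cutting. The basis is B = [[2,6],[5,6]] with det -18.
Per unit decrease in collating, x* moves by d = (0.3333, -0.2778).
The basis stays optimal until paper becomes binding; allowable decrease = 17.1 hr.

17.1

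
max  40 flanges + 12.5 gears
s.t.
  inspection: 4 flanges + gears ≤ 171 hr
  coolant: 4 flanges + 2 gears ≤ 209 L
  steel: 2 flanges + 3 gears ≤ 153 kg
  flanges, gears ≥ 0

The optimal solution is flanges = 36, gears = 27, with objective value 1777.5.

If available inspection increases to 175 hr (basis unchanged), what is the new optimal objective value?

1815.5

Binding: inspection and steel. Non-binding: coolant (11 unused).
By complementary slackness, y = 0 for the non-binding constraint.
From A_Bᵀ y = c: 4·y_inspection + 2·y_steel = 40; 1·y_inspection + 3·y_steel = 12.5.
This yields shadow prices y_inspection = 9.5, y_steel = 1.
Δz = y_inspection·Δb = 9.5 × (4) = 38, so new z* = 1777.5 + 38 = 1815.5.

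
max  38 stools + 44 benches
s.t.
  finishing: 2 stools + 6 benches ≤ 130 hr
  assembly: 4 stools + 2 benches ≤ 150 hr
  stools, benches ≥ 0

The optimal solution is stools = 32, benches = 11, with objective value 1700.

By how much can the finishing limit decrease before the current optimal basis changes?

Binding constraints: finishing, assembly. The basis is B = [[2,6],[4,2]] with det -20.
Per unit decrease in finishing, x* moves by d = (0.1, -0.2).
The basis stays optimal until benches reaches 0; allowable decrease = 55 hr.

55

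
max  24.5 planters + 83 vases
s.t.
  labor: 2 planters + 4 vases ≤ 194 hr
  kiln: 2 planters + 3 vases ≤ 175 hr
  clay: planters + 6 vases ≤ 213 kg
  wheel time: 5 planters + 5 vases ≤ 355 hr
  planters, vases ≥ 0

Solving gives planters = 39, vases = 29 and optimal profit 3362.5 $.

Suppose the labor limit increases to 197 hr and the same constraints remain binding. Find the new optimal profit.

Binding: labor and clay. Non-binding: kiln (10 unused), wheel time (15 unused).
Since kiln, wheel time are not tight, their duals are 0.
Dual feasibility on the basic columns requires 2·y_labor + 1·y_clay = 24.5, 4·y_labor + 6·y_clay = 83.
This yields shadow prices y_labor = 8, y_clay = 8.5.
Δz = y_labor·Δb = 8 × (3) = 24, so new z* = 3362.5 + 24 = 3386.5.

3386.5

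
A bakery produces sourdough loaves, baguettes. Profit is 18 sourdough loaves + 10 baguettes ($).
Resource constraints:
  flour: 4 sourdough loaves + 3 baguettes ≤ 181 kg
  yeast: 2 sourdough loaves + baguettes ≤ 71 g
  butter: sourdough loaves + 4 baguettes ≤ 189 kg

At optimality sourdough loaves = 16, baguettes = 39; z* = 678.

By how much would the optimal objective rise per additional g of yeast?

Check each constraint at x*: flour 181/181 (tight); yeast 71/71 (tight); butter 172/189 (slack 17).
Slack constraints have shadow price 0 (complementary slackness).
The binding rows give the dual system: 4·y_flour + 2·y_yeast = 18 and 3·y_flour + 1·y_yeast = 10.
This yields shadow prices y_flour = 1, y_yeast = 7.
Shadow price of yeast = 7.

7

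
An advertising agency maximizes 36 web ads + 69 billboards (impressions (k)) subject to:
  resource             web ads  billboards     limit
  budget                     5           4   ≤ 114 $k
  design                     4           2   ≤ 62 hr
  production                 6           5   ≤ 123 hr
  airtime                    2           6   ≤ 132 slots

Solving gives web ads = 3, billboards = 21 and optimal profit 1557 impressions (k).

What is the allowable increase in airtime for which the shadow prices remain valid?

Binding constraints: production, airtime. The basis is B = [[6,5],[2,6]] with det 26.
Per unit increase in airtime, x* moves by d = (-0.1923, 0.2308).
The basis stays optimal until web ads reaches 0; allowable increase = 15.6 slots.

15.6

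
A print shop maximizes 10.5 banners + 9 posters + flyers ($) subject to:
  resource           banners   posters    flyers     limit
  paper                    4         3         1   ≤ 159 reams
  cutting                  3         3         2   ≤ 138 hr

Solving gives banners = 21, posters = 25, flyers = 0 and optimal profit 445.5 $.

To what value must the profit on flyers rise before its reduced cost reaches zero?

4.5

At the optimum: paper uses 159 of 159 (binding); cutting uses 138 of 138 (binding).
Dual feasibility on the basic columns requires 4·y_paper + 3·y_cutting = 10.5, 3·y_paper + 3·y_cutting = 9.
Solving: y_paper = 1.5, y_cutting = 1.5.
flyers enters the basis when its profit ≥ yᵀa₃ = 1.5·1 + 1.5·2 = 4.5.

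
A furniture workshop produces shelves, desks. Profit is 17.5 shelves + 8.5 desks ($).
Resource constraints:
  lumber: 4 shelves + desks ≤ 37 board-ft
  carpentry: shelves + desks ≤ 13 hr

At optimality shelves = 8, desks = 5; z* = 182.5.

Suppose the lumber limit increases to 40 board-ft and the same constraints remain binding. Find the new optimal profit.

Check each constraint at x*: lumber 37/37 (tight); carpentry 13/13 (tight).
Dual feasibility on the basic columns requires 4·y_lumber + 1·y_carpentry = 17.5, 1·y_lumber + 1·y_carpentry = 8.5.
This yields shadow prices y_lumber = 3, y_carpentry = 5.5.
Δz = y_lumber·Δb = 3 × (3) = 9, so new z* = 182.5 + 9 = 191.5.

191.5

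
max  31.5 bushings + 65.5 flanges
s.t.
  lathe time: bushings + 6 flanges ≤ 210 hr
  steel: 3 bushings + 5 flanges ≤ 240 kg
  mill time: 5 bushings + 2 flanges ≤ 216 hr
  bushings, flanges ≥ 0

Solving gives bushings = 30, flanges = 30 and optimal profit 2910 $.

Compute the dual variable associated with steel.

9.5

Check each constraint at x*: lathe time 210/210 (tight); steel 240/240 (tight); mill time 210/216 (slack 6).
Slack constraints have shadow price 0 (complementary slackness).
From A_Bᵀ y = c: 1·y_lathe time + 3·y_steel = 31.5; 6·y_lathe time + 5·y_steel = 65.5.
Solving: y_lathe time = 3, y_steel = 9.5.
Shadow price of steel = 9.5.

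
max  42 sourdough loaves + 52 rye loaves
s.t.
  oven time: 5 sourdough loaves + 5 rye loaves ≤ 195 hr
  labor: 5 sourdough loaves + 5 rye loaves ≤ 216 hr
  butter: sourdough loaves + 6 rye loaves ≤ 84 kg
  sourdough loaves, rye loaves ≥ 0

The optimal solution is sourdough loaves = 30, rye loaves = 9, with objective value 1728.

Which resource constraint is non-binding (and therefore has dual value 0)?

labor

oven time: 195/195 (binding)
labor: 195/216 (slack 21)
butter: 84/84 (binding)
By complementary slackness, a constraint with positive slack has shadow price 0 → labor.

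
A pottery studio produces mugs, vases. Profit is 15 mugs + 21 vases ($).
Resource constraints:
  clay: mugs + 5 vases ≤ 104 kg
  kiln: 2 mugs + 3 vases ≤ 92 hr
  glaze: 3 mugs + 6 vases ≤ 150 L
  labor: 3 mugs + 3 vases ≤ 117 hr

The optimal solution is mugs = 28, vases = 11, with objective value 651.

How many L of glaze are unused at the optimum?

0

glaze used = 3·28 + 6·11 = 150; slack = 150 − 150 = 0.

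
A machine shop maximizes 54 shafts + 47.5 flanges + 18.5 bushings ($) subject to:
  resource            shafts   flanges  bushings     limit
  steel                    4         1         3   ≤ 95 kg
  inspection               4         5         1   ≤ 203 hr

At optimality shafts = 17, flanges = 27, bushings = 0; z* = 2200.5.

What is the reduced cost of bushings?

-5

At the optimum: steel uses 95 of 95 (binding); inspection uses 203 of 203 (binding).
Dual feasibility on the basic columns requires 4·y_steel + 4·y_inspection = 54, 1·y_steel + 5·y_inspection = 47.5.
This yields shadow prices y_steel = 5, y_inspection = 8.5.
Reduced cost of bushings: c₃ − yᵀa₃ = 18.5 − (5·3 + 8.5·1) = 18.5 − 23.5 = -5.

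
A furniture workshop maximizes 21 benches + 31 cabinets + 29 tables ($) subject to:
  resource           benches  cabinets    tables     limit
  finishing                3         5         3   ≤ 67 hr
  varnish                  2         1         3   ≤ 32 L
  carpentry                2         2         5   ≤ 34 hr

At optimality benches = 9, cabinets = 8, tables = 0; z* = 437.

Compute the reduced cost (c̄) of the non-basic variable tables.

-1

Check each constraint at x*: finishing 67/67 (tight); varnish 26/32 (slack 6); carpentry 34/34 (tight).
By complementary slackness, y = 0 for the non-binding constraint.
The binding rows give the dual system: 3·y_finishing + 2·y_carpentry = 21 and 5·y_finishing + 2·y_carpentry = 31.
→ y_finishing = 5 and y_carpentry = 3.
Reduced cost of tables: c₃ − yᵀa₃ = 29 − (5·3 + 3·5) = 29 − 30 = -1.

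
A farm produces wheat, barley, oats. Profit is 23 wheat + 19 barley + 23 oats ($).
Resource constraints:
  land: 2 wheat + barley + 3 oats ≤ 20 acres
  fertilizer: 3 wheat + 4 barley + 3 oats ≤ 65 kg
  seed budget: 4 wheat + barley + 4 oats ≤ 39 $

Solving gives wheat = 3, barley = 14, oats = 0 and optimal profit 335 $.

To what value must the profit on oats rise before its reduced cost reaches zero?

30

Check each constraint at x*: land 20/20 (tight); fertilizer 65/65 (tight); seed budget 26/39 (slack 13).
Slack constraints have shadow price 0 (complementary slackness).
The binding rows give the dual system: 2·y_land + 3·y_fertilizer = 23 and 1·y_land + 4·y_fertilizer = 19.
Solving: y_land = 7, y_fertilizer = 3.
oats enters the basis when its profit ≥ yᵀa₃ = 7·3 + 3·3 = 30.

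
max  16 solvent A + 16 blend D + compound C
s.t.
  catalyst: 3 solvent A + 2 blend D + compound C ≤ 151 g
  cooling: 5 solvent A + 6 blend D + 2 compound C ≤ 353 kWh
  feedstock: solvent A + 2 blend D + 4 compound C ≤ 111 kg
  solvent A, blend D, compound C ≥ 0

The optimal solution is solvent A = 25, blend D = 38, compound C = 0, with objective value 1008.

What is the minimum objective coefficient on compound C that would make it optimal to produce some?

6

Binding: catalyst and cooling. Non-binding: feedstock (10 unused).
Since feedstock is not tight, its dual is 0.
From A_Bᵀ y = c: 3·y_catalyst + 5·y_cooling = 16; 2·y_catalyst + 6·y_cooling = 16.
Solving: y_catalyst = 2, y_cooling = 2.
compound C enters the basis when its profit ≥ yᵀa₃ = 2·1 + 2·2 = 6.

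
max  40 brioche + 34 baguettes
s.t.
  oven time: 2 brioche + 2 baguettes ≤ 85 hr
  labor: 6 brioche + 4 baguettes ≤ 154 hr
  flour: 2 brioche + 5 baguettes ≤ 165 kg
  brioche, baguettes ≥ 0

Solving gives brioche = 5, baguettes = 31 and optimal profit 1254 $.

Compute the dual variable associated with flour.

At the optimum: oven time uses 72 of 85 (slack = 13); labor uses 154 of 154 (binding); flour uses 165 of 165 (binding).
Since oven time is not tight, its dual is 0.
From A_Bᵀ y = c: 6·y_labor + 2·y_flour = 40; 4·y_labor + 5·y_flour = 34.
→ y_labor = 6 and y_flour = 2.
Shadow price of flour = 2.

2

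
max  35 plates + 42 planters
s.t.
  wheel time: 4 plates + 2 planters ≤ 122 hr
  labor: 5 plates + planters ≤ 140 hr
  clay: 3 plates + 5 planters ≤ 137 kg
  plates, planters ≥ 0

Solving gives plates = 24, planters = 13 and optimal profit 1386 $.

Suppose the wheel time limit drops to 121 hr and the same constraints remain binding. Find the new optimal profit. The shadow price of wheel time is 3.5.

1382.5

Δb = -1, so new z* = 1386 + (3.5)·(-1) = 1386 − 3.5 = 1382.5.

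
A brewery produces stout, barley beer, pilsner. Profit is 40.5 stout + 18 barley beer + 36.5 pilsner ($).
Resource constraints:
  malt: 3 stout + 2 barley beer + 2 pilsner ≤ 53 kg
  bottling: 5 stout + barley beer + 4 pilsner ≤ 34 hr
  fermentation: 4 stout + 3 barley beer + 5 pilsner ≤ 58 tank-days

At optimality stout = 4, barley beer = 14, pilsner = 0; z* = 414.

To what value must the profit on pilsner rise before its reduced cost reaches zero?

Binding: bottling and fermentation. Non-binding: malt (13 unused).
Slack constraints have shadow price 0 (complementary slackness).
Dual feasibility on the basic columns requires 5·y_bottling + 4·y_fermentation = 40.5, 1·y_bottling + 3·y_fermentation = 18.
→ y_bottling = 4.5 and y_fermentation = 4.5.
pilsner enters the basis when its profit ≥ yᵀa₃ = 4.5·4 + 4.5·5 = 40.5.

40.5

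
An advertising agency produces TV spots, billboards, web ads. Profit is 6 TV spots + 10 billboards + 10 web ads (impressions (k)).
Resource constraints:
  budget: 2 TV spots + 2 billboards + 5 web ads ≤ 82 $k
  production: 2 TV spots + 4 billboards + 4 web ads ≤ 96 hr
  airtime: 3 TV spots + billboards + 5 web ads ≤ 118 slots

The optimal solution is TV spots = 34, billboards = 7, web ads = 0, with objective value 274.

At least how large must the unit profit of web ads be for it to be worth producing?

13

Binding: budget and production. Non-binding: airtime (9 unused).
By complementary slackness, y = 0 for the non-binding constraint.
Dual feasibility on the basic columns requires 2·y_budget + 2·y_production = 6, 2·y_budget + 4·y_production = 10.
Solving: y_budget = 1, y_production = 2.
web ads enters the basis when its profit ≥ yᵀa₃ = 1·5 + 2·4 = 13.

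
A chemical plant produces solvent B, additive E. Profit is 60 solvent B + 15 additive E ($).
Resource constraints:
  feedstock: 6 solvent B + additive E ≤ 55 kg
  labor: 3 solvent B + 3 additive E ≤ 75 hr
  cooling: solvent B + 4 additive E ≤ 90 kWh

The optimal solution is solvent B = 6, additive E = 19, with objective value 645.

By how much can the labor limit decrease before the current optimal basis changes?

47.5

Binding constraints: feedstock, labor. The basis is B = [[6,1],[3,3]] with det 15.
Per unit decrease in labor, x* moves by d = (0.0667, -0.4).
The basis stays optimal until additive E reaches 0; allowable decrease = 47.5 hr.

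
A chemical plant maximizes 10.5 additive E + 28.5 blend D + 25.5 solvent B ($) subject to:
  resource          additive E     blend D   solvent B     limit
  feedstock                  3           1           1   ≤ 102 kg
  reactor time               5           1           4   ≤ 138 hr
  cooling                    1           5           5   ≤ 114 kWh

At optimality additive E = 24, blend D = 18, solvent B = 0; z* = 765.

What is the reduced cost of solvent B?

At the optimum: feedstock uses 90 of 102 (slack = 12); reactor time uses 138 of 138 (binding); cooling uses 114 of 114 (binding).
By complementary slackness, y = 0 for the non-binding constraint.
Dual feasibility on the basic columns requires 5·y_reactor time + 1·y_cooling = 10.5, 1·y_reactor time + 5·y_cooling = 28.5.
This yields shadow prices y_reactor time = 1, y_cooling = 5.5.
Reduced cost of solvent B: c₃ − yᵀa₃ = 25.5 − (1·4 + 5.5·5) = 25.5 − 31.5 = -6.

-6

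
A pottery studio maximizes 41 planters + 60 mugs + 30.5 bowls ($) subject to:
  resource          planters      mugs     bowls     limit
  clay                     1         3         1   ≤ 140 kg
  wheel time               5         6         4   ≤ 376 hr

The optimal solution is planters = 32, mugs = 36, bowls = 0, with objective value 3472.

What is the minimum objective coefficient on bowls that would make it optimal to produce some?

Both clay and wheel time are binding at x*.
From A_Bᵀ y = c: 1·y_clay + 5·y_wheel time = 41; 3·y_clay + 6·y_wheel time = 60.
This yields shadow prices y_clay = 6, y_wheel time = 7.
bowls enters the basis when its profit ≥ yᵀa₃ = 6·1 + 7·4 = 34.

34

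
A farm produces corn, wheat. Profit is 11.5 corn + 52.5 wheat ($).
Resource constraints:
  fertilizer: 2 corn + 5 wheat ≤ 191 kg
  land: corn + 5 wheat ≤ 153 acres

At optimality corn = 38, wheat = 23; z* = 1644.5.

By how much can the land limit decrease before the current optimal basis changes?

Binding constraints: fertilizer, land. The basis is B = [[2,5],[1,5]] with det 5.
Per unit decrease in land, x* moves by d = (1, -0.4).
The basis stays optimal until wheat reaches 0; allowable decrease = 57.5 acres.

57.5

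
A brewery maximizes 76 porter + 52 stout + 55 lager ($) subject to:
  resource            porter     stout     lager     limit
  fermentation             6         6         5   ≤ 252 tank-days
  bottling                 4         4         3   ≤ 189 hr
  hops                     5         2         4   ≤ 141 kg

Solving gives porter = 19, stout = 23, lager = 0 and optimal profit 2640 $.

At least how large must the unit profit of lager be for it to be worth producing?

62

Check each constraint at x*: fermentation 252/252 (tight); bottling 168/189 (slack 21); hops 141/141 (tight).
Slack constraints have shadow price 0 (complementary slackness).
The binding rows give the dual system: 6·y_fermentation + 5·y_hops = 76 and 6·y_fermentation + 2·y_hops = 52.
Solving: y_fermentation = 6, y_hops = 8.
lager enters the basis when its profit ≥ yᵀa₃ = 6·5 + 8·4 = 62.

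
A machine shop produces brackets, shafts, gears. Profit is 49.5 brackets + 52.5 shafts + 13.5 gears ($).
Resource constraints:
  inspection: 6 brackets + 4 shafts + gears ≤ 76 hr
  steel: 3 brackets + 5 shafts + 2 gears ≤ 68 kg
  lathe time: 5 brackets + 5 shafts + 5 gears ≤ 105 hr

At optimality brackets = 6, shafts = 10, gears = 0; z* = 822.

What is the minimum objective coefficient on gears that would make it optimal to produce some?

At the optimum: inspection uses 76 of 76 (binding); steel uses 68 of 68 (binding); lathe time uses 80 of 105 (slack = 25).
By complementary slackness, y = 0 for the non-binding constraint.
From A_Bᵀ y = c: 6·y_inspection + 3·y_steel = 49.5; 4·y_inspection + 5·y_steel = 52.5.
This yields shadow prices y_inspection = 5, y_steel = 6.5.
gears enters the basis when its profit ≥ yᵀa₃ = 5·1 + 6.5·2 = 18.

18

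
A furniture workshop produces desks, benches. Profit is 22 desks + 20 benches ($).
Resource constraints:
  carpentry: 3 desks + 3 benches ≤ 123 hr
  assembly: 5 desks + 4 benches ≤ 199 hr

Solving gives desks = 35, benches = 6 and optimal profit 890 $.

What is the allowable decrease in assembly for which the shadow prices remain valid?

Binding constraints: carpentry, assembly. The basis is B = [[3,3],[5,4]] with det -3.
Per unit decrease in assembly, x* moves by d = (-1, 1).
The basis stays optimal until desks reaches 0; allowable decrease = 35 hr.

35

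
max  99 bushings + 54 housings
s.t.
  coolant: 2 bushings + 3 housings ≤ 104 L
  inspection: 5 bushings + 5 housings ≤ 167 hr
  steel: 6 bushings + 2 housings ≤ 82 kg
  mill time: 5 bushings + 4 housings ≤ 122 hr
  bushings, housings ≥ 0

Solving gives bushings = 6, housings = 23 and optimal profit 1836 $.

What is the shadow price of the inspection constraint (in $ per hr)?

At the optimum: coolant uses 81 of 104 (slack = 23); inspection uses 145 of 167 (slack = 22); steel uses 82 of 82 (binding); mill time uses 122 of 122 (binding).
By complementary slackness, y = 0 for the non-binding constraints.
From A_Bᵀ y = c: 6·y_steel + 5·y_mill time = 99; 2·y_steel + 4·y_mill time = 54.
→ y_steel = 9 and y_mill time = 9.
Shadow price of inspection = 0.

0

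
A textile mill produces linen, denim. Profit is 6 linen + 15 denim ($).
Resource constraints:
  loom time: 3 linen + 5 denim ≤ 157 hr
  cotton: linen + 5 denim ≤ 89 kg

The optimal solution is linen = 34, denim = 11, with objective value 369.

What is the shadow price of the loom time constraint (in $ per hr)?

1.5

Both loom time and cotton are binding at x*.
The binding rows give the dual system: 3·y_loom time + 1·y_cotton = 6 and 5·y_loom time + 5·y_cotton = 15.
Solving: y_loom time = 1.5, y_cotton = 1.5.
Shadow price of loom time = 1.5.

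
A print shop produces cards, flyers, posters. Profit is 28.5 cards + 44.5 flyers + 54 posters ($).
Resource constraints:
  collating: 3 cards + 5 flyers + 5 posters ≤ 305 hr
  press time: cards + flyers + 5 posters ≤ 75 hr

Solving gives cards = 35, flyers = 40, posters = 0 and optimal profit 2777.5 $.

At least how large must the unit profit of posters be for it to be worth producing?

62.5

Check each constraint at x*: collating 305/305 (tight); press time 75/75 (tight).
The binding rows give the dual system: 3·y_collating + 1·y_press time = 28.5 and 5·y_collating + 1·y_press time = 44.5.
→ y_collating = 8 and y_press time = 4.5.
posters enters the basis when its profit ≥ yᵀa₃ = 8·5 + 4.5·5 = 62.5.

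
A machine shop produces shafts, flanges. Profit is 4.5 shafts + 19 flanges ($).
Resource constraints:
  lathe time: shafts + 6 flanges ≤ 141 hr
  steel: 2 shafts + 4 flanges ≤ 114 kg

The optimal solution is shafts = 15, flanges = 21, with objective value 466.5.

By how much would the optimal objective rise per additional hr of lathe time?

2.5

At the optimum: lathe time uses 141 of 141 (binding); steel uses 114 of 114 (binding).
Dual feasibility on the basic columns requires 1·y_lathe time + 2·y_steel = 4.5, 6·y_lathe time + 4·y_steel = 19.
This yields shadow prices y_lathe time = 2.5, y_steel = 1.
Shadow price of lathe time = 2.5.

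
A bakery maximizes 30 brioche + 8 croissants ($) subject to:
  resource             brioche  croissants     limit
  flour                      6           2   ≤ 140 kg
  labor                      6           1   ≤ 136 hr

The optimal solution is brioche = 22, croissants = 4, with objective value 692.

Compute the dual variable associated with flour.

Check each constraint at x*: flour 140/140 (tight); labor 136/136 (tight).
From A_Bᵀ y = c: 6·y_flour + 6·y_labor = 30; 2·y_flour + 1·y_labor = 8.
→ y_flour = 3 and y_labor = 2.
Shadow price of flour = 3.

3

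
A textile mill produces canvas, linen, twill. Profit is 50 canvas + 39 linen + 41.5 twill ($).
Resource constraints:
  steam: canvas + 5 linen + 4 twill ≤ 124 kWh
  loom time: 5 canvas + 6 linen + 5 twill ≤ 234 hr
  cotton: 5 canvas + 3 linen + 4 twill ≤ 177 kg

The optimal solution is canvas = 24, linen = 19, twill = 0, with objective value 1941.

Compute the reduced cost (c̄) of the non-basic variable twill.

-1.5

Check each constraint at x*: steam 119/124 (slack 5); loom time 234/234 (tight); cotton 177/177 (tight).
By complementary slackness, y = 0 for the non-binding constraint.
The binding rows give the dual system: 5·y_loom time + 5·y_cotton = 50 and 6·y_loom time + 3·y_cotton = 39.
This yields shadow prices y_loom time = 3, y_cotton = 7.
Reduced cost of twill: c₃ − yᵀa₃ = 41.5 − (3·5 + 7·4) = 41.5 − 43 = -1.5.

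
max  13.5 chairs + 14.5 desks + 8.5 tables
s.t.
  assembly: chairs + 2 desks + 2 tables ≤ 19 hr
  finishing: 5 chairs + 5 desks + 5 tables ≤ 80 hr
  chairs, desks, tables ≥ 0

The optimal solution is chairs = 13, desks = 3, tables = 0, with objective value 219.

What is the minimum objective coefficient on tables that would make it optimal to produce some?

At the optimum: assembly uses 19 of 19 (binding); finishing uses 80 of 80 (binding).
From A_Bᵀ y = c: 1·y_assembly + 5·y_finishing = 13.5; 2·y_assembly + 5·y_finishing = 14.5.
Solving: y_assembly = 1, y_finishing = 2.5.
tables enters the basis when its profit ≥ yᵀa₃ = 1·2 + 2.5·5 = 14.5.

14.5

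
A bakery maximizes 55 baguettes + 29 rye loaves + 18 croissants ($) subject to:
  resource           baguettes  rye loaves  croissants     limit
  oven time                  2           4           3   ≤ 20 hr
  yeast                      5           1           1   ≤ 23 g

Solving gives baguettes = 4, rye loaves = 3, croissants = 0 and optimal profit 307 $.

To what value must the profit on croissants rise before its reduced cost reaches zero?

At the optimum: oven time uses 20 of 20 (binding); yeast uses 23 of 23 (binding).
From A_Bᵀ y = c: 2·y_oven time + 5·y_yeast = 55; 4·y_oven time + 1·y_yeast = 29.
This yields shadow prices y_oven time = 5, y_yeast = 9.
croissants enters the basis when its profit ≥ yᵀa₃ = 5·3 + 9·1 = 24.

24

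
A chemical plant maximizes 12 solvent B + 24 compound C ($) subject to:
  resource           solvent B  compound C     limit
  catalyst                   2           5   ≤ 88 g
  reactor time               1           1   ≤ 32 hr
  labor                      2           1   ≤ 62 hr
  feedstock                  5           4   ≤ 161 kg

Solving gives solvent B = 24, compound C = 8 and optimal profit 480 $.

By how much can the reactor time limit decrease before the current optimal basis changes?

14.4

Binding constraints: catalyst, reactor time. The basis is B = [[2,5],[1,1]] with det -3.
Per unit decrease in reactor time, x* moves by d = (-1.6667, 0.6667).
The basis stays optimal until solvent B reaches 0; allowable decrease = 14.4 hr.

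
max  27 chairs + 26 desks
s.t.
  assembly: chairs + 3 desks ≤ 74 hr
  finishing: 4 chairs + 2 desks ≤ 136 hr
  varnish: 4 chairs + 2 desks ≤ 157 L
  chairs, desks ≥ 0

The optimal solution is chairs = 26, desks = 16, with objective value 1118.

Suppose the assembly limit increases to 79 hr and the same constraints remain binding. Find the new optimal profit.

1143

At the optimum: assembly uses 74 of 74 (binding); finishing uses 136 of 136 (binding); varnish uses 136 of 157 (slack = 21).
Slack constraints have shadow price 0 (complementary slackness).
Dual feasibility on the basic columns requires 1·y_assembly + 4·y_finishing = 27, 3·y_assembly + 2·y_finishing = 26.
→ y_assembly = 5 and y_finishing = 5.5.
Δz = y_assembly·Δb = 5 × (5) = 25, so new z* = 1118 + 25 = 1143.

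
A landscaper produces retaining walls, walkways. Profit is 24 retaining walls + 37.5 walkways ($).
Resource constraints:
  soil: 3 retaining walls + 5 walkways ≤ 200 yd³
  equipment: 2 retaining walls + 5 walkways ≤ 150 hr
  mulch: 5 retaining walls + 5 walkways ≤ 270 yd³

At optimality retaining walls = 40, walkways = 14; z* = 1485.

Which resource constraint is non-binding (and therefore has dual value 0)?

soil

soil: 190/200 (slack 10)
equipment: 150/150 (binding)
mulch: 270/270 (binding)
By complementary slackness, a constraint with positive slack has shadow price 0 → soil.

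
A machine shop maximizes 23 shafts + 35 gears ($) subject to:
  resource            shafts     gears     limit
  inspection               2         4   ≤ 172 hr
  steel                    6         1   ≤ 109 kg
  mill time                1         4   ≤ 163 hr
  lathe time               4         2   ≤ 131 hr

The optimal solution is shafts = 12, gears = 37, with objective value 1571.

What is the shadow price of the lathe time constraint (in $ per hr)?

Check each constraint at x*: inspection 172/172 (tight); steel 109/109 (tight); mill time 160/163 (slack 3); lathe time 122/131 (slack 9).
By complementary slackness, y = 0 for the non-binding constraints.
The binding rows give the dual system: 2·y_inspection + 6·y_steel = 23 and 4·y_inspection + 1·y_steel = 35.
This yields shadow prices y_inspection = 8.5, y_steel = 1.
Shadow price of lathe time = 0.

0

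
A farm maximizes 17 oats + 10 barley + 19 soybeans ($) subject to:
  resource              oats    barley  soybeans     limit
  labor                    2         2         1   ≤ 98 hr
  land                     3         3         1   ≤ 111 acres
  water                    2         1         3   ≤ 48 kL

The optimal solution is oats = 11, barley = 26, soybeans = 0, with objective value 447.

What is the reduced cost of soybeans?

-3

Binding: land and water. Non-binding: labor (24 unused).
Slack constraints have shadow price 0 (complementary slackness).
The binding rows give the dual system: 3·y_land + 2·y_water = 17 and 3·y_land + 1·y_water = 10.
Solving: y_land = 1, y_water = 7.
Reduced cost of soybeans: c₃ − yᵀa₃ = 19 − (1·1 + 7·3) = 19 − 22 = -3.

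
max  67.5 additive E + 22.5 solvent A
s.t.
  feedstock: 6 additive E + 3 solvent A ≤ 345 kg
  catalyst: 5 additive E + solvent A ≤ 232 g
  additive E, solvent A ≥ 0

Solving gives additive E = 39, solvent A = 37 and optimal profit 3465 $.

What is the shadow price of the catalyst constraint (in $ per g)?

7.5

Check each constraint at x*: feedstock 345/345 (tight); catalyst 232/232 (tight).
From A_Bᵀ y = c: 6·y_feedstock + 5·y_catalyst = 67.5; 3·y_feedstock + 1·y_catalyst = 22.5.
→ y_feedstock = 5 and y_catalyst = 7.5.
Shadow price of catalyst = 7.5.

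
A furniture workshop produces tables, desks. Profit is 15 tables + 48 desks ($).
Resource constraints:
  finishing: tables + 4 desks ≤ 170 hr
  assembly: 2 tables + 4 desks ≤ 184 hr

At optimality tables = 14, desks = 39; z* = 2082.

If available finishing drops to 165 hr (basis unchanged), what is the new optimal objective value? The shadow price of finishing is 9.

Δb = -5, so new z* = 2082 + (9)·(-5) = 2082 − 45 = 2037.

2037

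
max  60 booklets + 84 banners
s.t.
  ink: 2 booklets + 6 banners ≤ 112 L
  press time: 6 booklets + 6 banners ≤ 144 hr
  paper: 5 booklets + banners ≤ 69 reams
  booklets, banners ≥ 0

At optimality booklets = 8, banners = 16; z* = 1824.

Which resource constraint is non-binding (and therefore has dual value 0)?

paper

ink: 112/112 (binding)
press time: 144/144 (binding)
paper: 56/69 (slack 13)
By complementary slackness, a constraint with positive slack has shadow price 0 → paper.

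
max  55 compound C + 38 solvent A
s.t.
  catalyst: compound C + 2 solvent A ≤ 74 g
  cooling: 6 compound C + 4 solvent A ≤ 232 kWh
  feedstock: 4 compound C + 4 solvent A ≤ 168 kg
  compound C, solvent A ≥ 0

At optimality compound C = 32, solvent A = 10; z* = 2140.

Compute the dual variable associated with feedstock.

Check each constraint at x*: catalyst 52/74 (slack 22); cooling 232/232 (tight); feedstock 168/168 (tight).
By complementary slackness, y = 0 for the non-binding constraint.
From A_Bᵀ y = c: 6·y_cooling + 4·y_feedstock = 55; 4·y_cooling + 4·y_feedstock = 38.
→ y_cooling = 8.5 and y_feedstock = 1.
Shadow price of feedstock = 1.

1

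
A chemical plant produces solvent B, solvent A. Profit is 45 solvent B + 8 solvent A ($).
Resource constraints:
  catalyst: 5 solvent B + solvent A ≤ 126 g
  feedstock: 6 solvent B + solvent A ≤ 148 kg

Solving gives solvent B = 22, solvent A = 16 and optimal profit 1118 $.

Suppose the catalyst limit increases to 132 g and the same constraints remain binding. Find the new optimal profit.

Both catalyst and feedstock are binding at x*.
The binding rows give the dual system: 5·y_catalyst + 6·y_feedstock = 45 and 1·y_catalyst + 1·y_feedstock = 8.
This yields shadow prices y_catalyst = 3, y_feedstock = 5.
Δz = y_catalyst·Δb = 3 × (6) = 18, so new z* = 1118 + 18 = 1136.

1136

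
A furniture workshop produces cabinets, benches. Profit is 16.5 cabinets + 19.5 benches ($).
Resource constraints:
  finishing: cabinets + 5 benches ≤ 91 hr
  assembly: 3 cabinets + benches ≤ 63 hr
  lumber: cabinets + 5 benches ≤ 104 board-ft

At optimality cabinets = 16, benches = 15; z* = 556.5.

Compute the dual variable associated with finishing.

3

At the optimum: finishing uses 91 of 91 (binding); assembly uses 63 of 63 (binding); lumber uses 91 of 104 (slack = 13).
Since lumber is not tight, its dual is 0.
From A_Bᵀ y = c: 1·y_finishing + 3·y_assembly = 16.5; 5·y_finishing + 1·y_assembly = 19.5.
This yields shadow prices y_finishing = 3, y_assembly = 4.5.
Shadow price of finishing = 3.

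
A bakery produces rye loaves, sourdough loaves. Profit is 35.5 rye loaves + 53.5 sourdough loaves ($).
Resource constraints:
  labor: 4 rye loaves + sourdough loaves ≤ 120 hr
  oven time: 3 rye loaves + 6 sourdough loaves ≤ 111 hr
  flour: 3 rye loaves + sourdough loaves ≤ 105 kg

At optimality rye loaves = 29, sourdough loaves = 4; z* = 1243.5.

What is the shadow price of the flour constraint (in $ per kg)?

0

At the optimum: labor uses 120 of 120 (binding); oven time uses 111 of 111 (binding); flour uses 91 of 105 (slack = 14).
Since flour is not tight, its dual is 0.
The binding rows give the dual system: 4·y_labor + 3·y_oven time = 35.5 and 1·y_labor + 6·y_oven time = 53.5.
This yields shadow prices y_labor = 2.5, y_oven time = 8.5.
Shadow price of flour = 0.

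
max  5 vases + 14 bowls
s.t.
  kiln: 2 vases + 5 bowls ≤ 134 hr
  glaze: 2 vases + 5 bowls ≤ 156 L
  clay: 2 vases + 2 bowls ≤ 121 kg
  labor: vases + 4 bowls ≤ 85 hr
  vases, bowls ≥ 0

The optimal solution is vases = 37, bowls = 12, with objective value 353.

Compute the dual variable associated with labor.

Check each constraint at x*: kiln 134/134 (tight); glaze 134/156 (slack 22); clay 98/121 (slack 23); labor 85/85 (tight).
By complementary slackness, y = 0 for the non-binding constraints.
From A_Bᵀ y = c: 2·y_kiln + 1·y_labor = 5; 5·y_kiln + 4·y_labor = 14.
Solving: y_kiln = 2, y_labor = 1.
Shadow price of labor = 1.

1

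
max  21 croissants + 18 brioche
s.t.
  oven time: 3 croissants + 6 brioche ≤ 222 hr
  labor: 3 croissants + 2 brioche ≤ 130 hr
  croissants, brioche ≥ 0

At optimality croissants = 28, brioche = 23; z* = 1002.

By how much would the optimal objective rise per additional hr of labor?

6

Both oven time and labor are binding at x*.
Dual feasibility on the basic columns requires 3·y_oven time + 3·y_labor = 21, 6·y_oven time + 2·y_labor = 18.
→ y_oven time = 1 and y_labor = 6.
Shadow price of labor = 6.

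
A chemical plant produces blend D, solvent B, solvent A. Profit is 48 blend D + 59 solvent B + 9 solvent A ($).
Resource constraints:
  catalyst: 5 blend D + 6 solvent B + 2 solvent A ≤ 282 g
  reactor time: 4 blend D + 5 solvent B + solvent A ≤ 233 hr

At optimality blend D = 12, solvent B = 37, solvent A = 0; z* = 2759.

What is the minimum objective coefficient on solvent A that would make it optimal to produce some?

Both catalyst and reactor time are binding at x*.
From A_Bᵀ y = c: 5·y_catalyst + 4·y_reactor time = 48; 6·y_catalyst + 5·y_reactor time = 59.
This yields shadow prices y_catalyst = 4, y_reactor time = 7.
solvent A enters the basis when its profit ≥ yᵀa₃ = 4·2 + 7·1 = 15.

15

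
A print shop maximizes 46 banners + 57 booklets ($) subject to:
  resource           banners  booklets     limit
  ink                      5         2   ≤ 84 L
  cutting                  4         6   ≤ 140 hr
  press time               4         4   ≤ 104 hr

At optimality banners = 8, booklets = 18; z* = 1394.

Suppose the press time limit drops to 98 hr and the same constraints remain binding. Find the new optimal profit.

Binding: cutting and press time. Non-binding: ink (8 unused).
Since ink is not tight, its dual is 0.
From A_Bᵀ y = c: 4·y_cutting + 4·y_press time = 46; 6·y_cutting + 4·y_press time = 57.
→ y_cutting = 5.5 and y_press time = 6.
Δz = y_press time·Δb = 6 × (-6) = -36, so new z* = 1394 − 36 = 1358.

1358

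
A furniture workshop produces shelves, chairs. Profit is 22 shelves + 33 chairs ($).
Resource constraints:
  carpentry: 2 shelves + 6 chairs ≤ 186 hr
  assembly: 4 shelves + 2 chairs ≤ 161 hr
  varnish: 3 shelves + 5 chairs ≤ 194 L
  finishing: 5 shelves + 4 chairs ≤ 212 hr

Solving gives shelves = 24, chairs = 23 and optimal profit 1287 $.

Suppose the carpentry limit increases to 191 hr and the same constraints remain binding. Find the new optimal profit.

At the optimum: carpentry uses 186 of 186 (binding); assembly uses 142 of 161 (slack = 19); varnish uses 187 of 194 (slack = 7); finishing uses 212 of 212 (binding).
Since assembly, varnish are not tight, their duals are 0.
Dual feasibility on the basic columns requires 2·y_carpentry + 5·y_finishing = 22, 6·y_carpentry + 4·y_finishing = 33.
→ y_carpentry = 3.5 and y_finishing = 3.
Δz = y_carpentry·Δb = 3.5 × (5) = 17.5, so new z* = 1287 + 17.5 = 1304.5.

1304.5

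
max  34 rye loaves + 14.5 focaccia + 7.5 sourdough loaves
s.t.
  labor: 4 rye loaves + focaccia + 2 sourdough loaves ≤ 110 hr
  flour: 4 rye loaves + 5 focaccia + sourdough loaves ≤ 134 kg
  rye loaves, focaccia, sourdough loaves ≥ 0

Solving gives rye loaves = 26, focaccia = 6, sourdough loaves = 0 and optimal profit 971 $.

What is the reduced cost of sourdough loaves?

-8

Check each constraint at x*: labor 110/110 (tight); flour 134/134 (tight).
The binding rows give the dual system: 4·y_labor + 4·y_flour = 34 and 1·y_labor + 5·y_flour = 14.5.
This yields shadow prices y_labor = 7, y_flour = 1.5.
Reduced cost of sourdough loaves: c₃ − yᵀa₃ = 7.5 − (7·2 + 1.5·1) = 7.5 − 15.5 = -8.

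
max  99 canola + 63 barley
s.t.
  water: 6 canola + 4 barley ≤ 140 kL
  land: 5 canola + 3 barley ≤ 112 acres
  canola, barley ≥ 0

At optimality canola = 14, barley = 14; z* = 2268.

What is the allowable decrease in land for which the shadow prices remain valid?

7

Binding constraints: water, land. The basis is B = [[6,4],[5,3]] with det -2.
Per unit decrease in land, x* moves by d = (-2, 3).
The basis stays optimal until canola reaches 0; allowable decrease = 7 acres.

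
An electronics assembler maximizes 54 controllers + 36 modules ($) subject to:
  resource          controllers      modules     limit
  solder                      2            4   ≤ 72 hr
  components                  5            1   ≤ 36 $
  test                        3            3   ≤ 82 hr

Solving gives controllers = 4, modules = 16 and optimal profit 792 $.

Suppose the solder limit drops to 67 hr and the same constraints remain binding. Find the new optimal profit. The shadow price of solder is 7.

Δb = -5, so new z* = 792 + (7)·(-5) = 792 − 35 = 757.

757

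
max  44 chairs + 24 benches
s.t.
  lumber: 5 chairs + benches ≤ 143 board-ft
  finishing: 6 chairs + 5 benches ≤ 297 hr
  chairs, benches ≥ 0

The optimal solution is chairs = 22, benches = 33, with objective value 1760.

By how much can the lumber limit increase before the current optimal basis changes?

Binding constraints: lumber, finishing. The basis is B = [[5,1],[6,5]] with det 19.
Per unit increase in lumber, x* moves by d = (0.2632, -0.3158).
The basis stays optimal until benches reaches 0; allowable increase = 104.5 board-ft.

104.5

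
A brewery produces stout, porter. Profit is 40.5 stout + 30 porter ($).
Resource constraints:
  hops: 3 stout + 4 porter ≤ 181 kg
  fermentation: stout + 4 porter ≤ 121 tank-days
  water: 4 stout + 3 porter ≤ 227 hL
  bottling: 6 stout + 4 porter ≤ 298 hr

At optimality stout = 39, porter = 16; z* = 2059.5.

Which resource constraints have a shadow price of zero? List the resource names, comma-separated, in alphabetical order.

hops: 181/181 (binding)
fermentation: 103/121 (slack 18)
water: 204/227 (slack 23)
bottling: 298/298 (binding)
By complementary slackness, a constraint with positive slack has shadow price 0 → fermentation, water.

fermentation, water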